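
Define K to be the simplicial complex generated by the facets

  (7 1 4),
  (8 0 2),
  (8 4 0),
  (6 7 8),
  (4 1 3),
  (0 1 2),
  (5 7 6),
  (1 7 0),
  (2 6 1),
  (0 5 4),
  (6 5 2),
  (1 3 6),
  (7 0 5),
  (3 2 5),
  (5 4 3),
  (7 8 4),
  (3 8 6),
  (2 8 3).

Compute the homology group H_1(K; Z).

H_1 = Z ⊕ Z/2Z.

Order the vertices as 0 < 1 < 2 < 3 < 4 < 5 < 6 < 7 < 8. Listing each simplex with vertices in this order, K has dimension 2 with simplices:

  0-simplices (9): [0], [1], [2], [3], [4], [5], [6], [7], [8]
  1-simplices (27): (27 of them)
  2-simplices (18): [0,1,2], [0,1,7], [0,2,8], [0,4,5], [0,4,8], [0,5,7], [1,2,6], [1,3,4], [1,3,6], [1,4,7], [2,3,5], [2,3,8], [2,5,6], [3,4,5], [3,6,8], [4,7,8], [5,6,7], [6,7,8]

Hence C_0 ≅ Z^9, C_1 ≅ Z^27, C_2 ≅ Z^18.

∂_1: C_1 → C_0 maps an edge to its endpoints' difference, ∂[p,q] = q − p. For instance
  ∂[4,5] = [5] − [4].
This gives a 9×27 integer matrix of rank 8; reducing to Smith normal form yields diagonal entries (1,1,1,1,1,1,1,1).

The boundary map ∂_2: C_2 → C_1 maps a triangle to the signed sum of its edges. For instance
  ∂[2,3,8] = [3,8] − [2,8] + [2,3],
  ∂[4,7,8] = [7,8] − [4,8] + [4,7].
As a 27×18 matrix over Z this has rank 18, with invariant factors (1,1,1,1,1,1,1,1,1,1,1,1,1,1,1,1,1,2).

From H_k ≅ ker(∂_k) / im(∂_{k+1}) we obtain:

  H_1: rank ker ∂_1 − rank ∂_2 = (27 − 8) − 18 = 1, and ∂_2 has invariant factor 2 > 1, so H_1 ≅ Z ⊕ Z/2Z.

(K is a triangulation of the Klein bottle.)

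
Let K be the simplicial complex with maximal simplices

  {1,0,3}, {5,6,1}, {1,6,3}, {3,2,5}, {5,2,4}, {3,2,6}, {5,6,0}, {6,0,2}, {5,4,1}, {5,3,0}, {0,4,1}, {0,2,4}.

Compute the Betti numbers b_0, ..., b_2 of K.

b_0 = 1, b_1 = 0, b_2 = 0.

Fix the vertex order 0 < 1 < 2 < 3 < 4 < 5 < 6 and write every simplex with vertices in increasing order. Then dim K = 2 and the simplices of K are:

  0-simplices (7): [0], [1], [2], [3], [4], [5], [6]
  1-simplices (18): [0,1], [0,2], [0,3], [0,4], [0,5], [0,6], [1,3], [1,4], [1,5], [1,6], [2,3], [2,4], [2,5], [2,6], [3,5], [3,6], [4,5], [5,6]
  2-simplices (12): [0,1,3], [0,1,4], [0,2,4], [0,2,6], [0,3,5], [0,5,6], [1,3,6], [1,4,5], [1,5,6], [2,3,5], [2,3,6], [2,4,5]

so the chain groups are C_0 ≅ Z^7, C_1 ≅ Z^18, C_2 ≅ Z^12.

The boundary map ∂_1: C_1 → C_0 maps an edge to its endpoints' difference, ∂[p,q] = q − p. For instance
  ∂[0,2] = [2] − [0].
As a 7×18 matrix over Z this has rank 6, with invariant factors (1,1,1,1,1,1).

∂_2: C_2 → C_1 maps a triangle to the signed sum of its edges. For instance
  ∂[1,3,6] = [3,6] − [1,6] + [1,3],
  ∂[1,5,6] = [5,6] − [1,6] + [1,5].
As a 18×12 matrix over Z this has rank 12, with invariant factors (1,1,1,1,1,1,1,1,1,1,1,2).

Computing H_k = (kernel of ∂_k) / (image of ∂_{k+1}):

  H_0: rank C_0 − rank ∂_1 = 7 − 6 = 1, and the invariant factors of ∂_1 are all 1, so H_0 ≅ Z.
  H_1: rank ker ∂_1 − rank ∂_2 = (18 − 6) − 12 = 0, and ∂_2 has invariant factor 2 > 1, so H_1 ≅ Z/2.
  H_2: rank ker ∂_2 − rank ∂_3 = (12 − 12) − 0 = 0, and there is no ∂_3, so H_2 ≅ 0.

As a check, the Euler characteristic is 7 − 18 + 12 = 1, which agrees with 1 − 0 + 0 = 1.

Hence the Betti numbers are b_0 = 1, b_1 = 0, b_2 = 0.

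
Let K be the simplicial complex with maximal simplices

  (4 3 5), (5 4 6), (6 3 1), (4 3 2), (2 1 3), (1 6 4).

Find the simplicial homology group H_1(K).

Take the total order 1 < 2 < 3 < 4 < 5 < 6 on the vertex set. Then K (dimension 2) consists of the simplices:

  0-simplices (6): [1], [2], [3], [4], [5], [6]
  1-simplices (12): [1,2], [1,3], [1,4], [1,6], [2,3], [2,4], [3,4], [3,5], [3,6], [4,5], [4,6], [5,6]
  2-simplices (6): [1,2,3], [1,3,6], [1,4,6], [2,3,4], [3,4,5], [4,5,6]

giving chain groups C_0 ≅ Z^6, C_1 ≅ Z^12, C_2 ≅ Z^6.

Boundary ∂_1: C_1 → C_0 sends each edge [p,q] (with p < q) to q − p. For instance
  ∂[4,5] = [5] − [4].
As a 6×12 matrix over Z this has rank 5, with invariant factors (1,1,1,1,1).

Boundary ∂_2: C_2 → C_1 maps a triangle to the signed sum of its edges. For instance
  ∂[3,4,5] = [4,5] − [3,5] + [3,4],
  ∂[1,3,6] = [3,6] − [1,6] + [1,3].
As a 12×6 matrix over Z this has rank 6, with invariant factors (1,1,1,1,1,1).

Computing H_k = (kernel of ∂_k) / (image of ∂_{k+1}):

  H_1: rank ker ∂_1 − rank ∂_2 = (12 − 5) − 6 = 1, and the invariant factors of ∂_2 are all 1, so H_1 = Z.

(K is a triangulation of the cylinder S^1 x I.)

H_1 = Z.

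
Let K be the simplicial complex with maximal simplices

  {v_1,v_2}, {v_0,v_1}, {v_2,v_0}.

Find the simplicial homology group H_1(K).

H_1 = Z.

Order the vertices as v_0 < v_1 < v_2. Listing each simplex with vertices in this order, K has dimension 1 with simplices:

  0-simplices (3): [v_0], [v_1], [v_2]
  1-simplices (3): [v_0,v_1], [v_0,v_2], [v_1,v_2]

giving chain groups C_0 ≅ Z^3, C_1 ≅ Z^3.

Boundary ∂_1: C_1 → C_0 is given by ∂[p,q] = [q] − [p]. For instance
  ∂[v_0,v_2] = [v_2] − [v_0].
The 3×3 boundary matrix has rank 2 and Smith normal form diag(1,1).

Now H_k = ker ∂_k / im ∂_{k+1}, so:

  H_1: rank ker ∂_1 − rank ∂_2 = (3 − 2) − 0 = 1, and there is no ∂_2, so H_1 = Z.

(K is a triangulation of the circle S^1.)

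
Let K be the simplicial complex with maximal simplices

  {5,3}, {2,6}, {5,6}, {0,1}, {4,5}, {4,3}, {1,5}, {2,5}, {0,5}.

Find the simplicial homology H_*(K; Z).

H_0 ≅ Z,  H_1 ≅ Z^3.

Fix the vertex order 0 < 1 < 2 < 3 < 4 < 5 < 6 and write every simplex with vertices in increasing order. Then dim K = 1 and the simplices of K are:

  0-simplices (7): [0], [1], [2], [3], [4], [5], [6]
  1-simplices (9): [0,1], [0,5], [1,5], [2,5], [2,6], [3,4], [3,5], [4,5], [5,6]

giving chain groups C_0 ≅ Z^7, C_1 ≅ Z^9.

∂_1: C_1 → C_0 maps an edge to its endpoints' difference, ∂[p,q] = q − p. For instance
  ∂[1,5] = [5] − [1].
The 7×9 boundary matrix has rank 6 and Smith normal form diag(1,1,1,1,1,1).

From H_k ≅ ker(∂_k) / im(∂_{k+1}) we obtain:

  H_0: rank C_0 − rank ∂_1 = 7 − 6 = 1, and the invariant factors of ∂_1 are all 1, so H_0 ≅ Z.
  H_1: rank ker ∂_1 − rank ∂_2 = (9 − 6) − 0 = 3, and there is no ∂_2, so H_1 ≅ Z^3.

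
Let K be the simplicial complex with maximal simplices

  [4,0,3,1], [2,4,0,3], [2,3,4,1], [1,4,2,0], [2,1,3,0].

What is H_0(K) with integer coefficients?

H_0 = Z.

Fix the vertex order 0 < 1 < 2 < 3 < 4 and write every simplex with vertices in increasing order. Then dim K = 3 and the simplices of K are:

  0-simplices (5): [0], [1], [2], [3], [4]
  1-simplices (10): [0,1], [0,2], [0,3], [0,4], [1,2], [1,3], [1,4], [2,3], [2,4], [3,4]
  2-simplices (10): [0,1,2], [0,1,3], [0,1,4], [0,2,3], [0,2,4], [0,3,4], [1,2,3], [1,2,4], [1,3,4], [2,3,4]
  3-simplices (5): [0,1,2,3], [0,1,2,4], [0,1,3,4], [0,2,3,4], [1,2,3,4]

Hence C_0 ≅ Z^5, C_1 ≅ Z^10, C_2 ≅ Z^10, C_3 ≅ Z^5.

The boundary map ∂_1: C_1 → C_0 maps an edge to its endpoints' difference, ∂[p,q] = q − p. For instance
  ∂[3,4] = [4] − [3].
The 5×10 boundary matrix has rank 4 and Smith normal form diag(1,1,1,1).

The boundary map ∂_2: C_2 → C_1 maps a triangle to the signed sum of its edges. For instance
  ∂[1,2,4] = [2,4] − [1,4] + [1,2],
  ∂[0,1,3] = [1,3] − [0,3] + [0,1].
The resulting 10×10 matrix has rank 6, and its Smith normal form has invariant factors (1,1,1,1,1,1).

The boundary map ∂_3: C_3 → C_2 sends each 3-simplex σ to the alternating sum Σ_i (−1)^i (σ with its i-th vertex removed). For instance
  ∂[0,2,3,4] = [2,3,4] − [0,3,4] + [0,2,4] − [0,2,3],
  ∂[0,1,2,4] = [1,2,4] − [0,2,4] + [0,1,4] − [0,1,2].
As a 10×5 matrix over Z this has rank 4, with invariant factors (1,1,1,1).

Computing H_k = (kernel of ∂_k) / (image of ∂_{k+1}):

  H_0: rank C_0 − rank ∂_1 = 5 − 4 = 1, and the invariant factors of ∂_1 are all 1, so H_0 ≅ Z.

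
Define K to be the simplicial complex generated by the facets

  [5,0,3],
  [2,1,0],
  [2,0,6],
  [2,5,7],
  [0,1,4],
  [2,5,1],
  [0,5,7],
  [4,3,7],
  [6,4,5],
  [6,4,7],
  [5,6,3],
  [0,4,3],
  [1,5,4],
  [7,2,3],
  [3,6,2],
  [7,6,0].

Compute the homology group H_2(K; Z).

H_2 = Z.

We work with the vertex ordering 0 < 1 < 2 < 3 < 4 < 5 < 6 < 7. The simplices of K, each written with vertices in increasing order, are:

  0-simplices (8): [0], [1], [2], [3], [4], [5], [6], [7]
  1-simplices (24): (24 of them)
  2-simplices (16): [0,1,2], [0,1,4], [0,2,6], [0,3,4], [0,3,5], [0,5,7], [0,6,7], [1,2,5], [1,4,5], [2,3,6], [2,3,7], [2,5,7], [3,4,7], [3,5,6], [4,5,6], [4,6,7]

Hence C_0 ≅ Z^8, C_1 ≅ Z^24, C_2 ≅ Z^16.

∂_1: C_1 → C_0 is given by ∂[p,q] = [q] − [p].
The 8×24 boundary matrix has rank 7 and Smith normal form diag(1,1,1,1,1,1,1).

The boundary map ∂_2: C_2 → C_1 acts by ∂[p,q,r] = [q,r] − [p,r] + [p,q]. For instance
  ∂[0,2,6] = [2,6] − [0,6] + [0,2],
  ∂[0,1,4] = [1,4] − [0,4] + [0,1].
As a 24×16 matrix over Z this has rank 15, with invariant factors (1,1,1,1,1,1,1,1,1,1,1,1,1,1,1).

Reading off H_k = ker ∂_k / im ∂_{k+1}:

  H_2: rank ker ∂_2 − rank ∂_3 = (16 − 15) − 0 = 1, and there is no ∂_3, so H_2 = Z.

(K is a triangulation of the torus T^2.)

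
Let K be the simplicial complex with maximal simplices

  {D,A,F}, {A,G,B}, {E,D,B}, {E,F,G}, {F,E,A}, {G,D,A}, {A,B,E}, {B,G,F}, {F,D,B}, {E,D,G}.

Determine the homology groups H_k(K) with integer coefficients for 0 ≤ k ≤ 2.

H_0 = Z,  H_1 = Z/2,  H_2 = 0.

Fix the vertex order A < B < D < E < F < G and write every simplex with vertices in increasing order. Then dim K = 2 and the simplices of K are:

  0-simplices (6): A, B, D, E, F, G
  1-simplices (15): AB, AD, AE, AF, AG, BD, BE, BF, BG, DE, DF, DG, EF, EG, FG
  2-simplices (10): ABE, ABG, ADF, ADG, AEF, BDE, BDF, BFG, DEG, EFG

Hence C_0 ≅ Z^6, C_1 ≅ Z^15, C_2 ≅ Z^10.

The boundary map ∂_1: C_1 → C_0 sends each edge [p,q] (with p < q) to q − p.
The 6×15 boundary matrix has rank 5 and Smith normal form diag(1,1,1,1,1).

Boundary ∂_2: C_2 → C_1 acts by ∂[p,q,r] = [q,r] − [p,r] + [p,q]. For instance
  ∂ABG = BG − AG + AB,
  ∂ADF = DF − AF + AD.
The 15×10 boundary matrix has rank 10 and Smith normal form diag(1,1,1,1,1,1,1,1,1,2).

Reading off H_k = ker ∂_k / im ∂_{k+1}:

  H_0: rank C_0 − rank ∂_1 = 6 − 5 = 1, and the invariant factors of ∂_1 are all 1, so H_0 = Z.
  H_1: rank ker ∂_1 − rank ∂_2 = (15 − 5) − 10 = 0, and ∂_2 has invariant factor 2 > 1, so H_1 = Z/2.
  H_2: rank ker ∂_2 − rank ∂_3 = (10 − 10) − 0 = 0, and there is no ∂_3, so H_2 = 0.

As a check, the Euler characteristic is 6 − 15 + 10 = 1, which agrees with 1 − 0 + 0 = 1.
(K is a triangulation of the real projective plane RP^2.)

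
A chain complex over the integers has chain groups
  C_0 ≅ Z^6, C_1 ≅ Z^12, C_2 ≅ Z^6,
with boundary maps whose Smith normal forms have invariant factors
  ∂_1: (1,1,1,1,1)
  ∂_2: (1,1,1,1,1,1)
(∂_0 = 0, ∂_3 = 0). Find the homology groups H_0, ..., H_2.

H_0 ≅ Z,  H_1 ≅ Z,  H_2 = 0.

H_0: b_0 = 6 − 0 − 5 = 1; torsion from ∂_1 factors > 1: none. So H_0 ≅ Z.
H_1: b_1 = 12 − 5 − 6 = 1; torsion from ∂_2 factors > 1: none. So H_1 ≅ Z.
H_2: b_2 = 6 − 6 − 0 = 0; torsion from ∂_3 factors > 1: none. So H_2 ≅ 0.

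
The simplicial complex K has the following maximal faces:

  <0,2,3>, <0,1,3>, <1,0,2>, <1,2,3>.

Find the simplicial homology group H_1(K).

We work with the vertex ordering 0 < 1 < 2 < 3. The simplices of K, each written with vertices in increasing order, are:

  0-simplices (4): [0], [1], [2], [3]
  1-simplices (6): [0,1], [0,2], [0,3], [1,2], [1,3], [2,3]
  2-simplices (4): [0,1,2], [0,1,3], [0,2,3], [1,2,3]

so the chain groups are C_0 ≅ Z^4, C_1 ≅ Z^6, C_2 ≅ Z^4.

∂_1: C_1 → C_0 is given by ∂[p,q] = [q] − [p]. For instance
  ∂[0,2] = [2] − [0].
As a 4×6 matrix over Z this has rank 3, with invariant factors (1,1,1).

∂_2: C_2 → C_1 maps a triangle to the signed sum of its edges. For instance
  ∂[0,1,2] = [1,2] − [0,2] + [0,1],
  ∂[1,2,3] = [2,3] − [1,3] + [1,2].
The resulting 6×4 matrix has rank 3, and its Smith normal form has invariant factors (1,1,1).

From H_k ≅ ker(∂_k) / im(∂_{k+1}) we obtain:

  H_1: rank ker ∂_1 − rank ∂_2 = (6 − 3) − 3 = 0, and the invariant factors of ∂_2 are all 1, so H_1 ≅ 0.

H_1 = 0.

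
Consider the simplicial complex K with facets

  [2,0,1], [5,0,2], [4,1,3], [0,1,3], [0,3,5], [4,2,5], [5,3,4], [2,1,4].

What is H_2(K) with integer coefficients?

Take the total order 0 < 1 < 2 < 3 < 4 < 5 on the vertex set. Then K (dimension 2) consists of the simplices:

  0-simplices (6): [0], [1], [2], [3], [4], [5]
  1-simplices (12): [0,1], [0,2], [0,3], [0,5], [1,2], [1,3], [1,4], [2,4], [2,5], [3,4], [3,5], [4,5]
  2-simplices (8): [0,1,2], [0,1,3], [0,2,5], [0,3,5], [1,2,4], [1,3,4], [2,4,5], [3,4,5]

Hence C_0 ≅ Z^6, C_1 ≅ Z^12, C_2 ≅ Z^8.

Boundary ∂_1: C_1 → C_0 is given by ∂[p,q] = [q] − [p]. For instance
  ∂[0,3] = [3] − [0].
The resulting 6×12 matrix has rank 5, and its Smith normal form has invariant factors (1,1,1,1,1).

The boundary map ∂_2: C_2 → C_1 maps a triangle to the signed sum of its edges. For instance
  ∂[1,2,4] = [2,4] − [1,4] + [1,2],
  ∂[0,3,5] = [3,5] − [0,5] + [0,3].
This gives a 12×8 integer matrix of rank 7; reducing to Smith normal form yields diagonal entries (1,1,1,1,1,1,1).

Computing H_k = (kernel of ∂_k) / (image of ∂_{k+1}):

  H_2: rank ker ∂_2 − rank ∂_3 = (8 − 7) − 0 = 1, and there is no ∂_3, so H_2 = Z.

H_2 = Z.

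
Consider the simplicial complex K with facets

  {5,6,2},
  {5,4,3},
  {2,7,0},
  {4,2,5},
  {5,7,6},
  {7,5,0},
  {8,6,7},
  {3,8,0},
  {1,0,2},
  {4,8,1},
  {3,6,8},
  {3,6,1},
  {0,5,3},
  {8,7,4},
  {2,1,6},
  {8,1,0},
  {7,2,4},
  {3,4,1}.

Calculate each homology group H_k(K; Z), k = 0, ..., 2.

Fix the vertex order 0 < 1 < 2 < 3 < 4 < 5 < 6 < 7 < 8 and write every simplex with vertices in increasing order. Then dim K = 2 and the simplices of K are:

  0-simplices (9): [0], [1], [2], [3], [4], [5], [6], [7], [8]
  1-simplices (27): (27 of them)
  2-simplices (18): [0,1,2], [0,1,8], [0,2,7], [0,3,5], [0,3,8], [0,5,7], [1,2,6], [1,3,4], [1,3,6], [1,4,8], [2,4,5], [2,4,7], [2,5,6], [3,4,5], [3,6,8], [4,7,8], [5,6,7], [6,7,8]

giving chain groups C_0 ≅ Z^9, C_1 ≅ Z^27, C_2 ≅ Z^18.

The boundary map ∂_1: C_1 → C_0 maps an edge to its endpoints' difference, ∂[p,q] = q − p. For instance
  ∂[1,4] = [4] − [1].
The resulting 9×27 matrix has rank 8, and its Smith normal form has invariant factors (1,1,1,1,1,1,1,1).

Boundary ∂_2: C_2 → C_1 acts by ∂[p,q,r] = [q,r] − [p,r] + [p,q]. For instance
  ∂[1,3,6] = [3,6] − [1,6] + [1,3],
  ∂[4,7,8] = [7,8] − [4,8] + [4,7].
As a 27×18 matrix over Z this has rank 18, with invariant factors (1,1,1,1,1,1,1,1,1,1,1,1,1,1,1,1,1,2).

Computing H_k = (kernel of ∂_k) / (image of ∂_{k+1}):

  H_0: rank C_0 − rank ∂_1 = 9 − 8 = 1, and the invariant factors of ∂_1 are all 1, so H_0 = Z.
  H_1: rank ker ∂_1 − rank ∂_2 = (27 − 8) − 18 = 1, and ∂_2 has invariant factor 2 > 1, so H_1 = Z ⊕ Z/2Z.
  H_2: rank ker ∂_2 − rank ∂_3 = (18 − 18) − 0 = 0, and there is no ∂_3, so H_2 = 0.

As a check, the Euler characteristic is 9 − 27 + 18 = 0, which agrees with 1 − 1 + 0 = 0.
(K is a triangulation of the Klein bottle.)

H_0 = Z,  H_1 = Z ⊕ Z/2Z,  H_2 = 0.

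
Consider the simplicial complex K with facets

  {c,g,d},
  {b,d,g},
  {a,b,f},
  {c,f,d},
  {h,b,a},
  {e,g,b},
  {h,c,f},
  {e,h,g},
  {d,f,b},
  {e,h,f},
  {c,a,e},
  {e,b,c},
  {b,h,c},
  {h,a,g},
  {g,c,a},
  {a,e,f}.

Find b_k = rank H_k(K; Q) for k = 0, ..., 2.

b_0 = 1, b_1 = 2, b_2 = 1.

K has 8 vertices, 24 edges, 16 triangles.
rank ∂_0 = 0, rank ∂_1 = 7 ⇒ b_0 = 8 − 0 − 7 = 1; all invariant factors of ∂_1 are 1 so no torsion. So H_0 = Z.
rank ∂_1 = 7, rank ∂_2 = 15 ⇒ b_1 = 24 − 7 − 15 = 2; all invariant factors of ∂_2 are 1 so no torsion. So H_1 = Z^2.
rank ∂_2 = 15, rank ∂_3 = 0 ⇒ b_2 = 16 − 15 − 0 = 1. So H_2 = Z.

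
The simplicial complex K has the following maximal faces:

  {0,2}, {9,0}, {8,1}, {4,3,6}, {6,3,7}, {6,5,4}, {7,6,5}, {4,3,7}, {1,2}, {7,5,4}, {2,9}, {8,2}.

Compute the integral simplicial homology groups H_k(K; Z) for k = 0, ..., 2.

Order the vertices as 0 < 1 < 2 < 3 < 4 < 5 < 6 < 7 < 8 < 9. Listing each simplex with vertices in this order, K has dimension 2 with simplices:

  0-simplices (10): [0], [1], [2], [3], [4], [5], [6], [7], [8], [9]
  1-simplices (15): [0,2], [0,9], [1,2], [1,8], [2,8], [2,9], [3,4], [3,6], [3,7], [4,5], [4,6], [4,7], [5,6], [5,7], [6,7]
  2-simplices (6): [3,4,6], [3,4,7], [3,6,7], [4,5,6], [4,5,7], [5,6,7]

so the chain groups are C_0 ≅ Z^10, C_1 ≅ Z^15, C_2 ≅ Z^6.

∂_1: C_1 → C_0 is given by ∂[p,q] = [q] − [p].
This gives a 10×15 integer matrix of rank 8; reducing to Smith normal form yields diagonal entries (1,1,1,1,1,1,1,1).

The boundary map ∂_2: C_2 → C_1 maps a triangle to the signed sum of its edges. For instance
  ∂[4,5,7] = [5,7] − [4,7] + [4,5],
  ∂[3,6,7] = [6,7] − [3,7] + [3,6].
The 15×6 boundary matrix has rank 5 and Smith normal form diag(1,1,1,1,1).

Now H_k = ker ∂_k / im ∂_{k+1}, so:

  H_0: rank C_0 − rank ∂_1 = 10 − 8 = 2, and the invariant factors of ∂_1 are all 1, so H_0 = Z^2.
  H_1: rank ker ∂_1 − rank ∂_2 = (15 − 8) − 5 = 2, and the invariant factors of ∂_2 are all 1, so H_1 = Z^2.
  H_2: rank ker ∂_2 − rank ∂_3 = (6 − 5) − 0 = 1, and there is no ∂_3, so H_2 = Z.

As a check, the Euler characteristic is 10 − 15 + 6 = 1, which agrees with 2 − 2 + 1 = 1.

H_0 = Z^2,  H_1 = Z^2,  H_2 = Z.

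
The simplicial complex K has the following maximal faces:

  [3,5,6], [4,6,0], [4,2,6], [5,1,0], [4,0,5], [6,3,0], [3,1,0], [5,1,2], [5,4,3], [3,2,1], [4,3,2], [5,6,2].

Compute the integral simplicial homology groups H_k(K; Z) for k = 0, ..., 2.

Take the total order 0 < 1 < 2 < 3 < 4 < 5 < 6 on the vertex set. Then K (dimension 2) consists of the simplices:

  0-simplices (7): [0], [1], [2], [3], [4], [5], [6]
  1-simplices (18): [0,1], [0,3], [0,4], [0,5], [0,6], [1,2], [1,3], [1,5], [2,3], [2,4], [2,5], [2,6], [3,4], [3,5], [3,6], [4,5], [4,6], [5,6]
  2-simplices (12): [0,1,3], [0,1,5], [0,3,6], [0,4,5], [0,4,6], [1,2,3], [1,2,5], [2,3,4], [2,4,6], [2,5,6], [3,4,5], [3,5,6]

so the chain groups are C_0 ≅ Z^7, C_1 ≅ Z^18, C_2 ≅ Z^12.

∂_1: C_1 → C_0 is given by ∂[p,q] = [q] − [p]. For instance
  ∂[2,4] = [4] − [2].
The 7×18 boundary matrix has rank 6 and Smith normal form diag(1,1,1,1,1,1).

∂_2: C_2 → C_1 maps a triangle to the signed sum of its edges. For instance
  ∂[2,4,6] = [4,6] − [2,6] + [2,4],
  ∂[1,2,3] = [2,3] − [1,3] + [1,2].
The 18×12 boundary matrix has rank 12 and Smith normal form diag(1,1,1,1,1,1,1,1,1,1,1,2).

Computing H_k = (kernel of ∂_k) / (image of ∂_{k+1}):

  H_0: rank C_0 − rank ∂_1 = 7 − 6 = 1, and the invariant factors of ∂_1 are all 1, so H_0 = Z.
  H_1: rank ker ∂_1 − rank ∂_2 = (18 − 6) − 12 = 0, and ∂_2 has invariant factor 2 > 1, so H_1 = Z/2Z.
  H_2: rank ker ∂_2 − rank ∂_3 = (12 − 12) − 0 = 0, and there is no ∂_3, so H_2 = 0.

As a check, the Euler characteristic is 7 − 18 + 12 = 1, which agrees with 1 − 0 + 0 = 1.

H_0 ≅ Z,  H_1 ≅ Z/2Z,  H_2 = 0.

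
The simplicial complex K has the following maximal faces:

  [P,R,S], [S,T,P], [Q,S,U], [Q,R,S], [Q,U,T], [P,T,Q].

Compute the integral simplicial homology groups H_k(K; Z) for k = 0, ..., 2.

Take the total order P < Q < R < S < T < U on the vertex set. Then K (dimension 2) consists of the simplices:

  0-simplices (6): P, Q, R, S, T, U
  1-simplices (12): PQ, PR, PS, PT, QR, QS, QT, QU, RS, ST, SU, TU
  2-simplices (6): PQT, PRS, PST, QRS, QSU, QTU

Hence C_0 ≅ Z^6, C_1 ≅ Z^12, C_2 ≅ Z^6.

∂_1: C_1 → C_0 sends each edge [p,q] (with p < q) to q − p. For instance
  ∂QS = S − Q.
The 6×12 boundary matrix has rank 5 and Smith normal form diag(1,1,1,1,1).

∂_2: C_2 → C_1 acts by ∂[p,q,r] = [q,r] − [p,r] + [p,q]. For instance
  ∂PRS = RS − PS + PR,
  ∂QSU = SU − QU + QS.
The resulting 12×6 matrix has rank 6, and its Smith normal form has invariant factors (1,1,1,1,1,1).

From H_k ≅ ker(∂_k) / im(∂_{k+1}) we obtain:

  H_0: rank C_0 − rank ∂_1 = 6 − 5 = 1, and the invariant factors of ∂_1 are all 1, so H_0 = Z.
  H_1: rank ker ∂_1 − rank ∂_2 = (12 − 5) − 6 = 1, and the invariant factors of ∂_2 are all 1, so H_1 = Z.
  H_2: rank ker ∂_2 − rank ∂_3 = (6 − 6) − 0 = 0, and there is no ∂_3, so H_2 = 0.

H_0 = Z,  H_1 = Z,  H_2 = 0.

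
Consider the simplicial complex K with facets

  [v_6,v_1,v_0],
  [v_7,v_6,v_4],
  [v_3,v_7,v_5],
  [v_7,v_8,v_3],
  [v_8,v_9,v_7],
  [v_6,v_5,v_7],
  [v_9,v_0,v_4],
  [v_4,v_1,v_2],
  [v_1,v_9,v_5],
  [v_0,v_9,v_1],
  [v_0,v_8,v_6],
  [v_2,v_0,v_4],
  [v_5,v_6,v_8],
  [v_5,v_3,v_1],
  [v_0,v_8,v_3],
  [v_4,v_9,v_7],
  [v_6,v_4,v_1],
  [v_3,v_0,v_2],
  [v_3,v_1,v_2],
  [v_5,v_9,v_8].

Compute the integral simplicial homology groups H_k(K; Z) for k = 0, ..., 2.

H_0 ≅ Z,  H_1 ≅ Z ⊕ Z/2Z,  H_2 = 0.

We work with the vertex ordering v_0 < v_1 < v_2 < v_3 < v_4 < v_5 < v_6 < v_7 < v_8 < v_9. The simplices of K, each written with vertices in increasing order, are:

  0-simplices (10): [v_0], [v_1], [v_2], [v_3], [v_4], [v_5], [v_6], [v_7], [v_8], [v_9]
  1-simplices (30): (30 of them)
  2-simplices (20): (20 of them)

so the chain groups are C_0 ≅ Z^10, C_1 ≅ Z^30, C_2 ≅ Z^20.

∂_1: C_1 → C_0 maps an edge to its endpoints' difference, ∂[p,q] = q − p. For instance
  ∂[v_0,v_3] = [v_3] − [v_0].
The resulting 10×30 matrix has rank 9, and its Smith normal form has invariant factors (1,1,1,1,1,1,1,1,1).

Boundary ∂_2: C_2 → C_1 acts by ∂[p,q,r] = [q,r] − [p,r] + [p,q]. For instance
  ∂[v_5,v_8,v_9] = [v_8,v_9] − [v_5,v_9] + [v_5,v_8],
  ∂[v_0,v_3,v_8] = [v_3,v_8] − [v_0,v_8] + [v_0,v_3].
The 30×20 boundary matrix has rank 20 and Smith normal form diag(1,1,1,1,1,1,1,1,1,1,1,1,1,1,1,1,1,1,1,2).

Reading off H_k = ker ∂_k / im ∂_{k+1}:

  H_0: rank C_0 − rank ∂_1 = 10 − 9 = 1, and the invariant factors of ∂_1 are all 1, so H_0 ≅ Z.
  H_1: rank ker ∂_1 − rank ∂_2 = (30 − 9) − 20 = 1, and ∂_2 has invariant factor 2 > 1, so H_1 ≅ Z ⊕ Z/2Z.
  H_2: rank ker ∂_2 − rank ∂_3 = (20 − 20) − 0 = 0, and there is no ∂_3, so H_2 ≅ 0.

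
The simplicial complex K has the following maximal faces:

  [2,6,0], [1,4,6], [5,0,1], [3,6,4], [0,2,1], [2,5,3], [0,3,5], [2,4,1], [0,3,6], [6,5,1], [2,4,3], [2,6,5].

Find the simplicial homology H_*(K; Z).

H_0 = Z,  H_1 = Z/2,  H_2 = 0.

K has 7 vertices, 18 edges, 12 triangles.
rank ∂_0 = 0, rank ∂_1 = 6 ⇒ b_0 = 7 − 0 − 6 = 1; all invariant factors of ∂_1 are 1 so no torsion. So H_0 ≅ Z.
rank ∂_1 = 6, rank ∂_2 = 12 ⇒ b_1 = 18 − 6 − 12 = 0; ∂_2 has invariant factor(s) [2] giving torsion. So H_1 ≅ Z/2.
rank ∂_2 = 12, rank ∂_3 = 0 ⇒ b_2 = 12 − 12 − 0 = 0. So H_2 ≅ 0.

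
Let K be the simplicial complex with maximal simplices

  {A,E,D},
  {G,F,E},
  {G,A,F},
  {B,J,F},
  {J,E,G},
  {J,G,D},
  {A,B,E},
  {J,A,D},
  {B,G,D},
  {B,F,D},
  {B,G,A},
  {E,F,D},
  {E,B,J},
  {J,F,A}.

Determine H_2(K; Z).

H_2 ≅ Z.

Order the vertices as A < B < D < E < F < G < J. Listing each simplex with vertices in this order, K has dimension 2 with simplices:

  0-simplices (7): A, B, D, E, F, G, J
  1-simplices (21): AB, AD, AE, AF, AG, AJ, BD, BE, BF, BG, BJ, DE, DF, DG, DJ, EF, EG, EJ, FG, FJ, GJ
  2-simplices (14): ABE, ABG, ADE, ADJ, AFG, AFJ, BDF, BDG, BEJ, BFJ, DEF, DGJ, EFG, EGJ

Hence C_0 ≅ Z^7, C_1 ≅ Z^21, C_2 ≅ Z^14.

∂_1: C_1 → C_0 sends each edge [p,q] (with p < q) to q − p.
The 7×21 boundary matrix has rank 6 and Smith normal form diag(1,1,1,1,1,1).

∂_2: C_2 → C_1 maps a triangle to the signed sum of its edges. For instance
  ∂EGJ = GJ − EJ + EG,
  ∂ABE = BE − AE + AB.
The 21×14 boundary matrix has rank 13 and Smith normal form diag(1,1,1,1,1,1,1,1,1,1,1,1,1).

From H_k ≅ ker(∂_k) / im(∂_{k+1}) we obtain:

  H_2: rank ker ∂_2 − rank ∂_3 = (14 − 13) − 0 = 1, and there is no ∂_3, so H_2 = Z.

(K is a triangulation of the torus T^2.)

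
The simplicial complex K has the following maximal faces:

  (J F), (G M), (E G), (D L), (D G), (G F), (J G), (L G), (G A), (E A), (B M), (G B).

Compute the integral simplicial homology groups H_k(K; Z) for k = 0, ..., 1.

Take the total order A < B < D < E < F < G < J < L < M on the vertex set. Then K (dimension 1) consists of the simplices:

  0-simplices (9): A, B, D, E, F, G, J, L, M
  1-simplices (12): AE, AG, BG, BM, DG, DL, EG, FG, FJ, GJ, GL, GM

so the chain groups are C_0 ≅ Z^9, C_1 ≅ Z^12.

Boundary ∂_1: C_1 → C_0 maps an edge to its endpoints' difference, ∂[p,q] = q − p. For instance
  ∂GJ = J − G.
As a 9×12 matrix over Z this has rank 8, with invariant factors (1,1,1,1,1,1,1,1).

From H_k ≅ ker(∂_k) / im(∂_{k+1}) we obtain:

  H_0: rank C_0 − rank ∂_1 = 9 − 8 = 1, and the invariant factors of ∂_1 are all 1, so H_0 = Z.
  H_1: rank ker ∂_1 − rank ∂_2 = (12 − 8) − 0 = 4, and there is no ∂_2, so H_1 = Z^4.

As a check, the Euler characteristic is 9 − 12 = -3, which agrees with 1 − 4 = -3.
(K is a triangulation of a wedge of 4 circles.)

H_0 = Z,  H_1 = Z^4.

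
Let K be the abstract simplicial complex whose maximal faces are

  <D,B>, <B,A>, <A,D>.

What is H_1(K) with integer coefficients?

Take the total order A < B < D on the vertex set. Then K (dimension 1) consists of the simplices:

  0-simplices (3): A, B, D
  1-simplices (3): AB, AD, BD

Hence C_0 ≅ Z^3, C_1 ≅ Z^3.

Boundary ∂_1: C_1 → C_0 is given by ∂[p,q] = [q] − [p]. For instance
  ∂BD = D − B.
As a 3×3 matrix over Z this has rank 2, with invariant factors (1,1).

From H_k ≅ ker(∂_k) / im(∂_{k+1}) we obtain:

  H_1: rank ker ∂_1 − rank ∂_2 = (3 − 2) − 0 = 1, and there is no ∂_2, so H_1 = Z.

(K is a triangulation of the circle S^1.)

H_1 = Z.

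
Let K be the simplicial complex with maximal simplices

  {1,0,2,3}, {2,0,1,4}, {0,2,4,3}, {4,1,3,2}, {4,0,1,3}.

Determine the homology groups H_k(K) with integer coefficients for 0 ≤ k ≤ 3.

Take the total order 0 < 1 < 2 < 3 < 4 on the vertex set. Then K (dimension 3) consists of the simplices:

  0-simplices (5): [0], [1], [2], [3], [4]
  1-simplices (10): [0,1], [0,2], [0,3], [0,4], [1,2], [1,3], [1,4], [2,3], [2,4], [3,4]
  2-simplices (10): [0,1,2], [0,1,3], [0,1,4], [0,2,3], [0,2,4], [0,3,4], [1,2,3], [1,2,4], [1,3,4], [2,3,4]
  3-simplices (5): [0,1,2,3], [0,1,2,4], [0,1,3,4], [0,2,3,4], [1,2,3,4]

so the chain groups are C_0 ≅ Z^5, C_1 ≅ Z^10, C_2 ≅ Z^10, C_3 ≅ Z^5.

∂_1: C_1 → C_0 is given by ∂[p,q] = [q] − [p].
The resulting 5×10 matrix has rank 4, and its Smith normal form has invariant factors (1,1,1,1).

∂_2: C_2 → C_1 maps a triangle to the signed sum of its edges. For instance
  ∂[1,2,3] = [2,3] − [1,3] + [1,2],
  ∂[0,1,4] = [1,4] − [0,4] + [0,1].
This gives a 10×10 integer matrix of rank 6; reducing to Smith normal form yields diagonal entries (1,1,1,1,1,1).

The boundary map ∂_3: C_3 → C_2 sends each 3-simplex σ to the alternating sum Σ_i (−1)^i (σ with its i-th vertex removed). For instance
  ∂[0,2,3,4] = [2,3,4] − [0,3,4] + [0,2,4] − [0,2,3],
  ∂[0,1,3,4] = [1,3,4] − [0,3,4] + [0,1,4] − [0,1,3].
This gives a 10×5 integer matrix of rank 4; reducing to Smith normal form yields diagonal entries (1,1,1,1).

From H_k ≅ ker(∂_k) / im(∂_{k+1}) we obtain:

  H_0: rank C_0 − rank ∂_1 = 5 − 4 = 1, and the invariant factors of ∂_1 are all 1, so H_0 = Z.
  H_1: rank ker ∂_1 − rank ∂_2 = (10 − 4) − 6 = 0, and the invariant factors of ∂_2 are all 1, so H_1 = 0.
  H_2: rank ker ∂_2 − rank ∂_3 = (10 − 6) − 4 = 0, and the invariant factors of ∂_3 are all 1, so H_2 = 0.
  H_3: rank ker ∂_3 − rank ∂_4 = (5 − 4) − 0 = 1, and there is no ∂_4, so H_3 = Z.

As a check, the Euler characteristic is 5 − 10 + 10 − 5 = 0, which agrees with 1 − 0 + 0 − 1 = 0.

H_0 = Z,  H_1 = 0,  H_2 = 0,  H_3 = Z.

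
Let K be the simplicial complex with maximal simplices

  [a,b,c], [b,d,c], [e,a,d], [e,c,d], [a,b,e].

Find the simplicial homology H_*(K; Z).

Order the vertices as a < b < c < d < e. Listing each simplex with vertices in this order, K has dimension 2 with simplices:

  0-simplices (5): a, b, c, d, e
  1-simplices (10): ab, ac, ad, ae, bc, bd, be, cd, ce, de
  2-simplices (5): abc, abe, ade, bcd, cde

so the chain groups are C_0 ≅ Z^5, C_1 ≅ Z^10, C_2 ≅ Z^5.

∂_1: C_1 → C_0 is given by ∂[p,q] = [q] − [p]. For instance
  ∂bc = c − b.
The resulting 5×10 matrix has rank 4, and its Smith normal form has invariant factors (1,1,1,1).

∂_2: C_2 → C_1 sends each 2-simplex [p,q,r] to [q,r] − [p,r] + [p,q]. For instance
  ∂abc = bc − ac + ab,
  ∂abe = be − ae + ab.
This gives a 10×5 integer matrix of rank 5; reducing to Smith normal form yields diagonal entries (1,1,1,1,1).

Now H_k = ker ∂_k / im ∂_{k+1}, so:

  H_0: rank C_0 − rank ∂_1 = 5 − 4 = 1, and the invariant factors of ∂_1 are all 1, so H_0 ≅ Z.
  H_1: rank ker ∂_1 − rank ∂_2 = (10 − 4) − 5 = 1, and the invariant factors of ∂_2 are all 1, so H_1 ≅ Z.
  H_2: rank ker ∂_2 − rank ∂_3 = (5 − 5) − 0 = 0, and there is no ∂_3, so H_2 ≅ 0.

H_0 = Z,  H_1 = Z,  H_2 = 0.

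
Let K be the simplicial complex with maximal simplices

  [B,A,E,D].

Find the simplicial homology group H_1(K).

Take the total order A < B < D < E on the vertex set. Then K (dimension 3) consists of the simplices:

  0-simplices (4): A, B, D, E
  1-simplices (6): AB, AD, AE, BD, BE, DE
  2-simplices (4): ABD, ABE, ADE, BDE
  3-simplices (1): ABDE

Hence C_0 ≅ Z^4, C_1 ≅ Z^6, C_2 ≅ Z^4, C_3 ≅ Z^1.

∂_1: C_1 → C_0 sends each edge [p,q] (with p < q) to q − p. For instance
  ∂DE = E − D.
The 4×6 boundary matrix has rank 3 and Smith normal form diag(1,1,1).

Boundary ∂_2: C_2 → C_1 sends each 2-simplex [p,q,r] to [q,r] − [p,r] + [p,q]. For instance
  ∂BDE = DE − BE + BD,
  ∂ABD = BD − AD + AB.
The resulting 6×4 matrix has rank 3, and its Smith normal form has invariant factors (1,1,1).

Boundary ∂_3: C_3 → C_2 sends each 3-simplex σ to the alternating sum Σ_i (−1)^i (σ with its i-th vertex removed). For instance
  ∂ABDE = BDE − ADE + ABE − ABD.
As a 4×1 matrix over Z this has rank 1, with invariant factors (1).

From H_k ≅ ker(∂_k) / im(∂_{k+1}) we obtain:

  H_1: rank ker ∂_1 − rank ∂_2 = (6 − 3) − 3 = 0, and the invariant factors of ∂_2 are all 1, so H_1 = 0.

(K is a triangulation of the 3-simplex.)

H_1 = 0.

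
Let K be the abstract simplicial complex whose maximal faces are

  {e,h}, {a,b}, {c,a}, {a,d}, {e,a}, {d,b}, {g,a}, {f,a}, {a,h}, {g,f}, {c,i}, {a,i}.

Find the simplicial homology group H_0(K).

K has 9 vertices, 12 edges.
rank ∂_0 = 0, rank ∂_1 = 8 ⇒ b_0 = 9 − 0 − 8 = 1; all invariant factors of ∂_1 are 1 so no torsion. So H_0 = Z.

H_0 ≅ Z.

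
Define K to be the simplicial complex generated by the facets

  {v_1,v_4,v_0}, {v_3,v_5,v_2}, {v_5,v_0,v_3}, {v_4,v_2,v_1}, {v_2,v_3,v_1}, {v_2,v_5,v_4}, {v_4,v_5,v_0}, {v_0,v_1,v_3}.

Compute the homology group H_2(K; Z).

K has 6 vertices, 12 edges, 8 triangles.
rank ∂_2 = 7, rank ∂_3 = 0 ⇒ b_2 = 8 − 7 − 0 = 1. So H_2 ≅ Z.

H_2 ≅ Z.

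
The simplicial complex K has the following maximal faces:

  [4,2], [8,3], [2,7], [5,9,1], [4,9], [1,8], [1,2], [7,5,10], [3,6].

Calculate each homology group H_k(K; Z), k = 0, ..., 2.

Fix the vertex order 1 < 2 < 3 < 4 < 5 < 6 < 7 < 8 < 9 < 10 and write every simplex with vertices in increasing order. Then dim K = 2 and the simplices of K are:

  0-simplices (10): [1], [2], [3], [4], [5], [6], [7], [8], [9], [10]
  1-simplices (13): [1,2], [1,5], [1,8], [1,9], [2,4], [2,7], [3,6], [3,8], [4,9], [5,7], [5,9], [5,10], [7,10]
  2-simplices (2): [1,5,9], [5,7,10]

Hence C_0 ≅ Z^10, C_1 ≅ Z^13, C_2 ≅ Z^2.

Boundary ∂_1: C_1 → C_0 sends each edge [p,q] (with p < q) to q − p.
The 10×13 boundary matrix has rank 9 and Smith normal form diag(1,1,1,1,1,1,1,1,1).

∂_2: C_2 → C_1 sends each 2-simplex [p,q,r] to [q,r] − [p,r] + [p,q]. For instance
  ∂[1,5,9] = [5,9] − [1,9] + [1,5],
  ∂[5,7,10] = [7,10] − [5,10] + [5,7].
This gives a 13×2 integer matrix of rank 2; reducing to Smith normal form yields diagonal entries (1,1).

Now H_k = ker ∂_k / im ∂_{k+1}, so:

  H_0: rank C_0 − rank ∂_1 = 10 − 9 = 1, and the invariant factors of ∂_1 are all 1, so H_0 = Z.
  H_1: rank ker ∂_1 − rank ∂_2 = (13 − 9) − 2 = 2, and the invariant factors of ∂_2 are all 1, so H_1 = Z^2.
  H_2: rank ker ∂_2 − rank ∂_3 = (2 − 2) − 0 = 0, and there is no ∂_3, so H_2 = 0.

As a check, the Euler characteristic is 10 − 13 + 2 = -1, which agrees with 1 − 2 + 0 = -1.

H_0 ≅ Z,  H_1 ≅ Z^2,  H_2 = 0.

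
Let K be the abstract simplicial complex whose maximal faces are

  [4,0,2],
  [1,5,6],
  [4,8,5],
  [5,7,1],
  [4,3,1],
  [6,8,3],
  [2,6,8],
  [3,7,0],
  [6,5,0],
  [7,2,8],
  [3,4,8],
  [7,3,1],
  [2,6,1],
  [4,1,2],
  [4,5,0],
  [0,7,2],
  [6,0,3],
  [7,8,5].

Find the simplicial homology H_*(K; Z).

H_0 = Z,  H_1 = Z^2,  H_2 = Z.

Order the vertices as 0 < 1 < 2 < 3 < 4 < 5 < 6 < 7 < 8. Listing each simplex with vertices in this order, K has dimension 2 with simplices:

  0-simplices (9): [0], [1], [2], [3], [4], [5], [6], [7], [8]
  1-simplices (27): (27 of them)
  2-simplices (18): [0,2,4], [0,2,7], [0,3,6], [0,3,7], [0,4,5], [0,5,6], [1,2,4], [1,2,6], [1,3,4], [1,3,7], [1,5,6], [1,5,7], [2,6,8], [2,7,8], [3,4,8], [3,6,8], [4,5,8], [5,7,8]

Hence C_0 ≅ Z^9, C_1 ≅ Z^27, C_2 ≅ Z^18.

∂_1: C_1 → C_0 is given by ∂[p,q] = [q] − [p].
The 9×27 boundary matrix has rank 8 and Smith normal form diag(1,1,1,1,1,1,1,1).

The boundary map ∂_2: C_2 → C_1 acts by ∂[p,q,r] = [q,r] − [p,r] + [p,q]. For instance
  ∂[4,5,8] = [5,8] − [4,8] + [4,5],
  ∂[3,4,8] = [4,8] − [3,8] + [3,4].
As a 27×18 matrix over Z this has rank 17, with invariant factors (1,1,1,1,1,1,1,1,1,1,1,1,1,1,1,1,1).

From H_k ≅ ker(∂_k) / im(∂_{k+1}) we obtain:

  H_0: rank C_0 − rank ∂_1 = 9 − 8 = 1, and the invariant factors of ∂_1 are all 1, so H_0 = Z.
  H_1: rank ker ∂_1 − rank ∂_2 = (27 − 8) − 17 = 2, and the invariant factors of ∂_2 are all 1, so H_1 = Z^2.
  H_2: rank ker ∂_2 − rank ∂_3 = (18 − 17) − 0 = 1, and there is no ∂_3, so H_2 = Z.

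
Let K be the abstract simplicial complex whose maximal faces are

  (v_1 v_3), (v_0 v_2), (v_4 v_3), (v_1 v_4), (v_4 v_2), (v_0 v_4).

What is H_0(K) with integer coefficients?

H_0 ≅ Z.

Take the total order v_0 < v_1 < v_2 < v_3 < v_4 on the vertex set. Then K (dimension 1) consists of the simplices:

  0-simplices (5): [v_0], [v_1], [v_2], [v_3], [v_4]
  1-simplices (6): [v_0,v_2], [v_0,v_4], [v_1,v_3], [v_1,v_4], [v_2,v_4], [v_3,v_4]

giving chain groups C_0 ≅ Z^5, C_1 ≅ Z^6.

Boundary ∂_1: C_1 → C_0 is given by ∂[p,q] = [q] − [p]. For instance
  ∂[v_1,v_3] = [v_3] − [v_1].
As a 5×6 matrix over Z this has rank 4, with invariant factors (1,1,1,1).

From H_k ≅ ker(∂_k) / im(∂_{k+1}) we obtain:

  H_0: rank C_0 − rank ∂_1 = 5 − 4 = 1, and the invariant factors of ∂_1 are all 1, so H_0 ≅ Z.

(K is a triangulation of a wedge of 2 circles.)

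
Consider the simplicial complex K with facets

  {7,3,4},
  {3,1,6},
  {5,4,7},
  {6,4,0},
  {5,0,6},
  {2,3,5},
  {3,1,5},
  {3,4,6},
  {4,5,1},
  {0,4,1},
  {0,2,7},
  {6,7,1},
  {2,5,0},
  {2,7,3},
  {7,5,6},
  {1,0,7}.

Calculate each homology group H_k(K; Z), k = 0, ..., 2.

H_0 ≅ Z,  H_1 ≅ Z^2,  H_2 ≅ Z.

Fix the vertex order 0 < 1 < 2 < 3 < 4 < 5 < 6 < 7 and write every simplex with vertices in increasing order. Then dim K = 2 and the simplices of K are:

  0-simplices (8): [0], [1], [2], [3], [4], [5], [6], [7]
  1-simplices (24): (24 of them)
  2-simplices (16): [0,1,4], [0,1,7], [0,2,5], [0,2,7], [0,4,6], [0,5,6], [1,3,5], [1,3,6], [1,4,5], [1,6,7], [2,3,5], [2,3,7], [3,4,6], [3,4,7], [4,5,7], [5,6,7]

so the chain groups are C_0 ≅ Z^8, C_1 ≅ Z^24, C_2 ≅ Z^16.

∂_1: C_1 → C_0 is given by ∂[p,q] = [q] − [p].
As a 8×24 matrix over Z this has rank 7, with invariant factors (1,1,1,1,1,1,1).

∂_2: C_2 → C_1 sends each 2-simplex [p,q,r] to [q,r] − [p,r] + [p,q]. For instance
  ∂[1,6,7] = [6,7] − [1,7] + [1,6],
  ∂[0,2,5] = [2,5] − [0,5] + [0,2].
This gives a 24×16 integer matrix of rank 15; reducing to Smith normal form yields diagonal entries (1,1,1,1,1,1,1,1,1,1,1,1,1,1,1).

Reading off H_k = ker ∂_k / im ∂_{k+1}:

  H_0: rank C_0 − rank ∂_1 = 8 − 7 = 1, and the invariant factors of ∂_1 are all 1, so H_0 ≅ Z.
  H_1: rank ker ∂_1 − rank ∂_2 = (24 − 7) − 15 = 2, and the invariant factors of ∂_2 are all 1, so H_1 ≅ Z^2.
  H_2: rank ker ∂_2 − rank ∂_3 = (16 − 15) − 0 = 1, and there is no ∂_3, so H_2 ≅ Z.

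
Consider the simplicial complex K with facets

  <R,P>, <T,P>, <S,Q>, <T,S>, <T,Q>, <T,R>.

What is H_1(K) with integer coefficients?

Fix the vertex order P < Q < R < S < T and write every simplex with vertices in increasing order. Then dim K = 1 and the simplices of K are:

  0-simplices (5): P, Q, R, S, T
  1-simplices (6): PR, PT, QS, QT, RT, ST

giving chain groups C_0 ≅ Z^5, C_1 ≅ Z^6.

The boundary map ∂_1: C_1 → C_0 maps an edge to its endpoints' difference, ∂[p,q] = q − p.
As a 5×6 matrix over Z this has rank 4, with invariant factors (1,1,1,1).

Reading off H_k = ker ∂_k / im ∂_{k+1}:

  H_1: rank ker ∂_1 − rank ∂_2 = (6 − 4) − 0 = 2, and there is no ∂_2, so H_1 ≅ Z^2.

(K is a triangulation of a wedge of 2 circles.)

H_1 = Z^2.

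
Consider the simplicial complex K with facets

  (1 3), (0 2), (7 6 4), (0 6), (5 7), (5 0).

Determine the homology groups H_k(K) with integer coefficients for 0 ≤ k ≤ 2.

H_0 = Z^2,  H_1 = Z,  H_2 = 0.

Order the vertices as 0 < 1 < 2 < 3 < 4 < 5 < 6 < 7. Listing each simplex with vertices in this order, K has dimension 2 with simplices:

  0-simplices (8): [0], [1], [2], [3], [4], [5], [6], [7]
  1-simplices (8): [0,2], [0,5], [0,6], [1,3], [4,6], [4,7], [5,7], [6,7]
  2-simplices (1): [4,6,7]

so the chain groups are C_0 ≅ Z^8, C_1 ≅ Z^8, C_2 ≅ Z^1.

The boundary map ∂_1: C_1 → C_0 sends each edge [p,q] (with p < q) to q − p. For instance
  ∂[1,3] = [3] − [1].
The 8×8 boundary matrix has rank 6 and Smith normal form diag(1,1,1,1,1,1).

The boundary map ∂_2: C_2 → C_1 acts by ∂[p,q,r] = [q,r] − [p,r] + [p,q]. For instance
  ∂[4,6,7] = [6,7] − [4,7] + [4,6].
The 8×1 boundary matrix has rank 1 and Smith normal form diag(1).

Reading off H_k = ker ∂_k / im ∂_{k+1}:

  H_0: rank C_0 − rank ∂_1 = 8 − 6 = 2, and the invariant factors of ∂_1 are all 1, so H_0 = Z^2.
  H_1: rank ker ∂_1 − rank ∂_2 = (8 − 6) − 1 = 1, and the invariant factors of ∂_2 are all 1, so H_1 = Z.
  H_2: rank ker ∂_2 − rank ∂_3 = (1 − 1) − 0 = 0, and there is no ∂_3, so H_2 = 0.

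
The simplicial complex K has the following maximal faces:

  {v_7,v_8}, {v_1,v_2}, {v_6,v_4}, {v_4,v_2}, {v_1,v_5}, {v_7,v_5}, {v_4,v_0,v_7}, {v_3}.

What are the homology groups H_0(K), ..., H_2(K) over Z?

H_0 = Z^2,  H_1 = Z,  H_2 = 0.

Order the vertices as v_0 < v_1 < v_2 < v_3 < v_4 < v_5 < v_6 < v_7 < v_8. Listing each simplex with vertices in this order, K has dimension 2 with simplices:

  0-simplices (9): [v_0], [v_1], [v_2], [v_3], [v_4], [v_5], [v_6], [v_7], [v_8]
  1-simplices (9): [v_0,v_4], [v_0,v_7], [v_1,v_2], [v_1,v_5], [v_2,v_4], [v_4,v_6], [v_4,v_7], [v_5,v_7], [v_7,v_8]
  2-simplices (1): [v_0,v_4,v_7]

giving chain groups C_0 ≅ Z^9, C_1 ≅ Z^9, C_2 ≅ Z^1.

∂_1: C_1 → C_0 sends each edge [p,q] (with p < q) to q − p.
As a 9×9 matrix over Z this has rank 7, with invariant factors (1,1,1,1,1,1,1).

The boundary map ∂_2: C_2 → C_1 acts by ∂[p,q,r] = [q,r] − [p,r] + [p,q]. For instance
  ∂[v_0,v_4,v_7] = [v_4,v_7] − [v_0,v_7] + [v_0,v_4].
As a 9×1 matrix over Z this has rank 1, with invariant factors (1).

Computing H_k = (kernel of ∂_k) / (image of ∂_{k+1}):

  H_0: rank C_0 − rank ∂_1 = 9 − 7 = 2, and the invariant factors of ∂_1 are all 1, so H_0 ≅ Z^2.
  H_1: rank ker ∂_1 − rank ∂_2 = (9 − 7) − 1 = 1, and the invariant factors of ∂_2 are all 1, so H_1 ≅ Z.
  H_2: rank ker ∂_2 − rank ∂_3 = (1 − 1) − 0 = 0, and there is no ∂_3, so H_2 ≅ 0.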